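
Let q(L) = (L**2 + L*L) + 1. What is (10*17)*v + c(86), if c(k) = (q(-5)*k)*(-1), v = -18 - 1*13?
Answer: -9656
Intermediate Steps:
q(L) = 1 + 2*L**2 (q(L) = (L**2 + L**2) + 1 = 2*L**2 + 1 = 1 + 2*L**2)
v = -31 (v = -18 - 13 = -31)
c(k) = -51*k (c(k) = ((1 + 2*(-5)**2)*k)*(-1) = ((1 + 2*25)*k)*(-1) = ((1 + 50)*k)*(-1) = (51*k)*(-1) = -51*k)
(10*17)*v + c(86) = (10*17)*(-31) - 51*86 = 170*(-31) - 4386 = -5270 - 4386 = -9656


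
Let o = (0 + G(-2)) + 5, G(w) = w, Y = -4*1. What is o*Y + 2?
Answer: -10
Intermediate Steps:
Y = -4
o = 3 (o = (0 - 2) + 5 = -2 + 5 = 3)
o*Y + 2 = 3*(-4) + 2 = -12 + 2 = -10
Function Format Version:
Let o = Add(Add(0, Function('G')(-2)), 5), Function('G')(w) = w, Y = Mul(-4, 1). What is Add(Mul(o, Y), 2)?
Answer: -10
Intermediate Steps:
Y = -4
o = 3 (o = Add(Add(0, -2), 5) = Add(-2, 5) = 3)
Add(Mul(o, Y), 2) = Add(Mul(3, -4), 2) = Add(-12, 2) = -10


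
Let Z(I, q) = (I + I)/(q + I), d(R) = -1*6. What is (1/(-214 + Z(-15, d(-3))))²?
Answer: 49/2214144 ≈ 2.2130e-5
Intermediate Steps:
d(R) = -6
Z(I, q) = 2*I/(I + q) (Z(I, q) = (2*I)/(I + q) = 2*I/(I + q))
(1/(-214 + Z(-15, d(-3))))² = (1/(-214 + 2*(-15)/(-15 - 6)))² = (1/(-214 + 2*(-15)/(-21)))² = (1/(-214 + 2*(-15)*(-1/21)))² = (1/(-214 + 10/7))² = (1/(-1488/7))² = (-7/1488)² = 49/2214144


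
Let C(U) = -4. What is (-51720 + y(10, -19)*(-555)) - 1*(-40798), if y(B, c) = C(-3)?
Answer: -8702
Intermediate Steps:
y(B, c) = -4
(-51720 + y(10, -19)*(-555)) - 1*(-40798) = (-51720 - 4*(-555)) - 1*(-40798) = (-51720 + 2220) + 40798 = -49500 + 40798 = -8702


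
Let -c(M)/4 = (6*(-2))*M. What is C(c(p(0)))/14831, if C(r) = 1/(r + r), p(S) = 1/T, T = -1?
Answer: -1/1423776 ≈ -7.0236e-7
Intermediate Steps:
p(S) = -1 (p(S) = 1/(-1) = -1)
c(M) = 48*M (c(M) = -4*6*(-2)*M = -(-48)*M = 48*M)
C(r) = 1/(2*r)
C(c(p(0)))/14831 = (1/(2*((48*(-1)))))/14831 = ((1/2)/(-48))*(1/14831) = ((1/2)*(-1/48))*(1/14831) = -1/96*1/14831 = -1/1423776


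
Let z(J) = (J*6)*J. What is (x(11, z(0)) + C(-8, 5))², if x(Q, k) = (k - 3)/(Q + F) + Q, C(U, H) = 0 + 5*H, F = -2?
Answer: 11449/9 ≈ 1272.1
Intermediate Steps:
C(U, H) = 5*H
z(J) = 6*J² (z(J) = (6*J)*J = 6*J²)
x(Q, k) = Q + (-3 + k)/(-2 + Q) (x(Q, k) = (k - 3)/(Q - 2) + Q = (-3 + k)/(-2 + Q) + Q = Q + (-3 + k)/(-2 + Q))
(x(11, z(0)) + C(-8, 5))² = ((-3 + 6*0² + 11² - 2*11)/(-2 + 11) + 5*5)² = ((-3 + 6*0 + 121 - 22)/9 + 25)² = ((-3 + 0 + 121 - 22)/9 + 25)² = ((⅑)*96 + 25)² = (32/3 + 25)² = (107/3)² = 11449/9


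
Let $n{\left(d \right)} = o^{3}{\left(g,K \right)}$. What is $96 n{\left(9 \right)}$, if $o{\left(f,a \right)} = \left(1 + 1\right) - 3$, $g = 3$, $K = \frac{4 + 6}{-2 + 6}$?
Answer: $-96$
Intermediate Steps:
$K = \frac{5}{2}$ ($K = \frac{10}{4} = 10 \cdot \frac{1}{4} = \frac{5}{2} \approx 2.5$)
$o{\left(f,a \right)} = -1$ ($o{\left(f,a \right)} = 2 - 3 = -1$)
$n{\left(d \right)} = -1$ ($n{\left(d \right)} = \left(-1\right)^{3} = -1$)
$96 n{\left(9 \right)} = 96 \left(-1\right) = -96$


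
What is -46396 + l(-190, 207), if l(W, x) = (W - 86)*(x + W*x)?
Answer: 10751552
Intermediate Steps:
l(W, x) = (-86 + W)*(x + W*x)
-46396 + l(-190, 207) = -46396 + 207*(-86 + (-190)² - 85*(-190)) = -46396 + 207*(-86 + 36100 + 16150) = -46396 + 207*52164 = -46396 + 10797948 = 10751552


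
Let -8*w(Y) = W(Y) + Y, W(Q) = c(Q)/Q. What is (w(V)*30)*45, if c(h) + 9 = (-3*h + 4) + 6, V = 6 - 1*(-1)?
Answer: -19575/28 ≈ -699.11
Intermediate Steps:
V = 7 (V = 6 + 1 = 7)
c(h) = 1 - 3*h (c(h) = -9 + ((-3*h + 4) + 6) = -9 + ((4 - 3*h) + 6) = -9 + (10 - 3*h) = 1 - 3*h)
W(Q) = (1 - 3*Q)/Q
w(Y) = 3/8 - Y/8 - 1/(8*Y) (w(Y) = -((-3 + 1/Y) + Y)/8 = -(-3 + Y + 1/Y)/8 = 3/8 - Y/8 - 1/(8*Y))
(w(V)*30)*45 = (((1/8)*(-1 - 1*7**2 + 3*7)/7)*30)*45 = (((1/8)*(1/7)*(-1 - 1*49 + 21))*30)*45 = (((1/8)*(1/7)*(-1 - 49 + 21))*30)*45 = (((1/8)*(1/7)*(-29))*30)*45 = -29/56*30*45 = -435/28*45 = -19575/28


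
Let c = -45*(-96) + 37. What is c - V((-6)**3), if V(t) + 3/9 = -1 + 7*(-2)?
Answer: 13117/3 ≈ 4372.3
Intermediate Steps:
c = 4357 (c = 4320 + 37 = 4357)
V(t) = -46/3 (V(t) = -1/3 + (-1 + 7*(-2)) = -1/3 + (-1 - 14) = -1/3 - 15 = -46/3)
c - V((-6)**3) = 4357 - 1*(-46/3) = 4357 + 46/3 = 13117/3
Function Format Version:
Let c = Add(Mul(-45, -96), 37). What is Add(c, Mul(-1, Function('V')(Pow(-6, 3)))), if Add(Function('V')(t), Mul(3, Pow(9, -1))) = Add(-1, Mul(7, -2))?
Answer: Rational(13117, 3) ≈ 4372.3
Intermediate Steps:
c = 4357 (c = Add(4320, 37) = 4357)
Function('V')(t) = Rational(-46, 3) (Function('V')(t) = Add(Rational(-1, 3), Add(-1, Mul(7, -2))) = Add(Rational(-1, 3), Add(-1, -14)) = Add(Rational(-1, 3), -15) = Rational(-46, 3))
Add(c, Mul(-1, Function('V')(Pow(-6, 3)))) = Add(4357, Mul(-1, Rational(-46, 3))) = Add(4357, Rational(46, 3)) = Rational(13117, 3)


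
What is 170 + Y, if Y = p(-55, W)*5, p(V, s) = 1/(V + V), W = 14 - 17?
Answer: 3739/22 ≈ 169.95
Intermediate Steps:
W = -3
p(V, s) = 1/(2*V)
Y = -1/22 (Y = ((½)/(-55))*5 = ((½)*(-1/55))*5 = -1/110*5 = -1/22 ≈ -0.045455)
170 + Y = 170 - 1/22 = 3739/22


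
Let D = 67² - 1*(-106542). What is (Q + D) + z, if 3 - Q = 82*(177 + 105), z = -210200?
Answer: -122290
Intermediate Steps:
D = 111031 (D = 4489 + 106542 = 111031)
Q = -23121 (Q = 3 - 82*(177 + 105) = 3 - 82*282 = 3 - 1*23124 = 3 - 23124 = -23121)
(Q + D) + z = (-23121 + 111031) - 210200 = 87910 - 210200 = -122290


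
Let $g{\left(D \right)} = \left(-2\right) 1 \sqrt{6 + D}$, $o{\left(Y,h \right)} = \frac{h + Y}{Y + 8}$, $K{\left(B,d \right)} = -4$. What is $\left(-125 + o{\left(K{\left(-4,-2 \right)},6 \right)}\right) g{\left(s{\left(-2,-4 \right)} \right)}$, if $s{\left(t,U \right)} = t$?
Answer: $498$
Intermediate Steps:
$o{\left(Y,h \right)} = \frac{Y + h}{8 + Y}$
$g{\left(D \right)} = - 2 \sqrt{6 + D}$
$\left(-125 + o{\left(K{\left(-4,-2 \right)},6 \right)}\right) g{\left(s{\left(-2,-4 \right)} \right)} = \left(-125 + \frac{-4 + 6}{8 - 4}\right) \left(- 2 \sqrt{6 - 2}\right) = \left(-125 + \frac{1}{4} \cdot 2\right) \left(- 2 \sqrt{4}\right) = \left(-125 + \frac{1}{4} \cdot 2\right) \left(\left(-2\right) 2\right) = \left(-125 + \frac{1}{2}\right) \left(-4\right) = \left(- \frac{249}{2}\right) \left(-4\right) = 498$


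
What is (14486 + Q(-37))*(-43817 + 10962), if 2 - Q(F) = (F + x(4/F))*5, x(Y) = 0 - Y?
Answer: -17836355255/37 ≈ -4.8206e+8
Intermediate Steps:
x(Y) = -Y
Q(F) = 2 - 5*F + 20/F (Q(F) = 2 - (F - 4/F)*5 = 2 - (-20/F + 5*F) = 2 + (-5*F + 20/F) = 2 - 5*F + 20/F)
(14486 + Q(-37))*(-43817 + 10962) = (14486 + (2 - 5*(-37) + 20/(-37)))*(-43817 + 10962) = (14486 + (2 + 185 + 20*(-1/37)))*(-32855) = (14486 + (2 + 185 - 20/37))*(-32855) = (14486 + 6899/37)*(-32855) = (542881/37)*(-32855) = -17836355255/37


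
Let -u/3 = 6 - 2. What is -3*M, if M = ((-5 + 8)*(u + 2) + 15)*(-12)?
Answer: -540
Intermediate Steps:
u = -12 (u = -3*(6 - 2) = -3*4 = -12)
M = 180 (M = ((-5 + 8)*(-12 + 2) + 15)*(-12) = (3*(-10) + 15)*(-12) = (-30 + 15)*(-12) = -15*(-12) = 180)
-3*M = -3*180 = -540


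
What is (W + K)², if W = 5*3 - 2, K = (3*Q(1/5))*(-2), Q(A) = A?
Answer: 3481/25 ≈ 139.24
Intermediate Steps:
K = -6/5 (K = (3/5)*(-2) = (3*(⅕))*(-2) = (⅗)*(-2) = -6/5 ≈ -1.2000)
W = 13 (W = 15 - 2 = 13)
(W + K)² = (13 - 6/5)² = (59/5)² = 3481/25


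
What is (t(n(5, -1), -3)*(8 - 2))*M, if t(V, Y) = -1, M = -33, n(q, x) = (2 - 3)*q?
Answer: 198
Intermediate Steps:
n(q, x) = -q
(t(n(5, -1), -3)*(8 - 2))*M = -(8 - 2)*(-33) = -1*6*(-33) = -6*(-33) = 198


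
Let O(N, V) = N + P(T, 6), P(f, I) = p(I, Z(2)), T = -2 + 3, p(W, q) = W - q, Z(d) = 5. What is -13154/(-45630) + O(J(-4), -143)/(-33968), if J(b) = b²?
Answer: 223019681/774979920 ≈ 0.28777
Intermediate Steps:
T = 1
P(f, I) = -5 + I (P(f, I) = I - 1*5 = I - 5 = -5 + I)
O(N, V) = 1 + N (O(N, V) = N + (-5 + 6) = N + 1 = 1 + N)
-13154/(-45630) + O(J(-4), -143)/(-33968) = -13154/(-45630) + (1 + (-4)²)/(-33968) = -13154*(-1/45630) + (1 + 16)*(-1/33968) = 6577/22815 + 17*(-1/33968) = 6577/22815 - 17/33968 = 223019681/774979920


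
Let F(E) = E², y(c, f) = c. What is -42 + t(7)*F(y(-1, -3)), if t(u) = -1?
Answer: -43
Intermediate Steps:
-42 + t(7)*F(y(-1, -3)) = -42 - 1*(-1)² = -42 - 1*1 = -42 - 1 = -43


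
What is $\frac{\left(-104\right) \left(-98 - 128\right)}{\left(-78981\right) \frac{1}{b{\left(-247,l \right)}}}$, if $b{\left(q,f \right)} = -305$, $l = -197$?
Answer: $\frac{7168720}{78981} \approx 90.765$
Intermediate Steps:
$\frac{\left(-104\right) \left(-98 - 128\right)}{\left(-78981\right) \frac{1}{b{\left(-247,l \right)}}} = \frac{\left(-104\right) \left(-98 - 128\right)}{\left(-78981\right) \frac{1}{-305}} = \frac{\left(-104\right) \left(-226\right)}{\left(-78981\right) \left(- \frac{1}{305}\right)} = \frac{23504}{\frac{78981}{305}} = 23504 \cdot \frac{305}{78981} = \frac{7168720}{78981}$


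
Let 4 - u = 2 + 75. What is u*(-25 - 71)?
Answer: 7008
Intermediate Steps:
u = -73 (u = 4 - (2 + 75) = 4 - 1*77 = 4 - 77 = -73)
u*(-25 - 71) = -73*(-25 - 71) = -73*(-96) = 7008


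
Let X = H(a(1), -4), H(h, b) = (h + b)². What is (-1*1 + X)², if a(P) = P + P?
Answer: 9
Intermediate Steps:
a(P) = 2*P
H(h, b) = (b + h)²
X = 4 (X = (-4 + 2*1)² = (-4 + 2)² = (-2)² = 4)
(-1*1 + X)² = (-1*1 + 4)² = (-1 + 4)² = 3² = 9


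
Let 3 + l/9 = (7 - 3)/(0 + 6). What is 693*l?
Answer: -14553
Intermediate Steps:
l = -21 (l = -27 + 9*((7 - 3)/(0 + 6)) = -27 + 9*(4/6) = -27 + 9*(4*(⅙)) = -27 + 9*(⅔) = -27 + 6 = -21)
693*l = 693*(-21) = -14553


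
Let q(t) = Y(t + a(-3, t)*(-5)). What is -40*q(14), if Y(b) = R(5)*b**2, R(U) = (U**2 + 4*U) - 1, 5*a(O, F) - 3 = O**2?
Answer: -7040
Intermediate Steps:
a(O, F) = 3/5 + O**2/5
R(U) = -1 + U**2 + 4*U
Y(b) = 44*b**2 (Y(b) = (-1 + 5**2 + 4*5)*b**2 = (-1 + 25 + 20)*b**2 = 44*b**2)
q(t) = 44*(-12 + t)**2 (q(t) = 44*(t + (3/5 + (1/5)*(-3)**2)*(-5))**2 = 44*(t + (3/5 + (1/5)*9)*(-5))**2 = 44*(t + (3/5 + 9/5)*(-5))**2 = 44*(t + (12/5)*(-5))**2 = 44*(t - 12)**2 = 44*(-12 + t)**2)
-40*q(14) = -1760*(-12 + 14)**2 = -1760*2**2 = -1760*4 = -40*176 = -7040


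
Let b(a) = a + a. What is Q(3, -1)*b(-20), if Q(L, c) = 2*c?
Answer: 80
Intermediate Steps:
b(a) = 2*a
Q(3, -1)*b(-20) = (2*(-1))*(2*(-20)) = -2*(-40) = 80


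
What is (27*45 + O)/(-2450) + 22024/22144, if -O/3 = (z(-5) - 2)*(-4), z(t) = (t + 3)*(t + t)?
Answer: 1391921/3390800 ≈ 0.41050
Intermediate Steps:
z(t) = 2*t*(3 + t) (z(t) = (3 + t)*(2*t) = 2*t*(3 + t))
O = 216 (O = -3*(2*(-5)*(3 - 5) - 2)*(-4) = -3*(2*(-5)*(-2) - 2)*(-4) = -3*(20 - 2)*(-4) = -54*(-4) = -3*(-72) = 216)
(27*45 + O)/(-2450) + 22024/22144 = (27*45 + 216)/(-2450) + 22024/22144 = (1215 + 216)*(-1/2450) + 22024*(1/22144) = 1431*(-1/2450) + 2753/2768 = -1431/2450 + 2753/2768 = 1391921/3390800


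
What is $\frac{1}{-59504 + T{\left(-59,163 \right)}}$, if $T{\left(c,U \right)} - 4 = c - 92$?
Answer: $- \frac{1}{59651} \approx -1.6764 \cdot 10^{-5}$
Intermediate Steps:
$T{\left(c,U \right)} = -88 + c$ ($T{\left(c,U \right)} = 4 + \left(c - 92\right) = 4 + \left(-92 + c\right) = -88 + c$)
$\frac{1}{-59504 + T{\left(-59,163 \right)}} = \frac{1}{-59504 - 147} = \frac{1}{-59651} = - \frac{1}{59651}$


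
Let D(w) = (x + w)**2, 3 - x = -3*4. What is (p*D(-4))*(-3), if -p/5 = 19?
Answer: 34485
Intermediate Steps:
x = 15 (x = 3 - (-3)*4 = 3 - 1*(-12) = 3 + 12 = 15)
D(w) = (15 + w)**2
p = -95 (p = -5*19 = -95)
(p*D(-4))*(-3) = -95*(15 - 4)**2*(-3) = -95*11**2*(-3) = -95*121*(-3) = -11495*(-3) = 34485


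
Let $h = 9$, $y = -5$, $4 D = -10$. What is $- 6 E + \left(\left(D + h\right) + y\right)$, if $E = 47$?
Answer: $- \frac{561}{2} \approx -280.5$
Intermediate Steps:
$D = - \frac{5}{2}$ ($D = \frac{1}{4} \left(-10\right) = - \frac{5}{2} \approx -2.5$)
$- 6 E + \left(\left(D + h\right) + y\right) = \left(-6\right) 47 + \left(\left(- \frac{5}{2} + 9\right) - 5\right) = -282 + \left(\frac{13}{2} - 5\right) = -282 + \frac{3}{2} = - \frac{561}{2}$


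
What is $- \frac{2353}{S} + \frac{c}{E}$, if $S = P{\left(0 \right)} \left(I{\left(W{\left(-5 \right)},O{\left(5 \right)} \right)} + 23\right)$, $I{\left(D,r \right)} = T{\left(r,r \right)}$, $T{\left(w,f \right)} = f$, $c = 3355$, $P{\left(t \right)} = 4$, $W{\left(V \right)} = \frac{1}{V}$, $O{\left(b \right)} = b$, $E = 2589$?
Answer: $- \frac{5716157}{289968} \approx -19.713$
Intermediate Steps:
$I{\left(D,r \right)} = r$
$S = 112$ ($S = 4 \left(5 + 23\right) = 4 \cdot 28 = 112$)
$- \frac{2353}{S} + \frac{c}{E} = - \frac{2353}{112} + \frac{3355}{2589} = - \frac{5716157}{289968}$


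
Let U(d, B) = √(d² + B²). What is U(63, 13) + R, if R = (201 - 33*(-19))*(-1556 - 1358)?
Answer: -2412792 + √4138 ≈ -2.4127e+6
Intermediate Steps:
U(d, B) = √(B² + d²)
R = -2412792 (R = (201 + 627)*(-2914) = 828*(-2914) = -2412792)
U(63, 13) + R = √(13² + 63²) - 2412792 = √(169 + 3969) - 2412792 = √4138 - 2412792 = -2412792 + √4138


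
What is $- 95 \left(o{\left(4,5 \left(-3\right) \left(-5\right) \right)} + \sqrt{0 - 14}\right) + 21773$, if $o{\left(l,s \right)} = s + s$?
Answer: $7523 - 95 i \sqrt{14} \approx 7523.0 - 355.46 i$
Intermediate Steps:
$o{\left(l,s \right)} = 2 s$
$- 95 \left(o{\left(4,5 \left(-3\right) \left(-5\right) \right)} + \sqrt{0 - 14}\right) + 21773 = - 95 \left(2 \cdot 5 \left(-3\right) \left(-5\right) + \sqrt{0 - 14}\right) + 21773 = - 95 \left(2 \left(\left(-15\right) \left(-5\right)\right) + \sqrt{-14}\right) + 21773 = - 95 \left(2 \cdot 75 + i \sqrt{14}\right) + 21773 = - 95 \left(150 + i \sqrt{14}\right) + 21773 = \left(-14250 - 95 i \sqrt{14}\right) + 21773 = 7523 - 95 i \sqrt{14}$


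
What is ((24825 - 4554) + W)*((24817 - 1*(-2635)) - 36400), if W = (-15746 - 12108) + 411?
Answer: 64175056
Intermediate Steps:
W = -27443 (W = -27854 + 411 = -27443)
((24825 - 4554) + W)*((24817 - 1*(-2635)) - 36400) = ((24825 - 4554) - 27443)*((24817 - 1*(-2635)) - 36400) = (20271 - 27443)*((24817 + 2635) - 36400) = -7172*(27452 - 36400) = -7172*(-8948) = 64175056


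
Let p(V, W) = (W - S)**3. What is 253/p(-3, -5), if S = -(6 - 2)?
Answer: -253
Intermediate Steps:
S = -4 (S = -1*4 = -4)
p(V, W) = (4 + W)**3 (p(V, W) = (W - 1*(-4))**3 = (W + 4)**3 = (4 + W)**3)
253/p(-3, -5) = 253/(4 - 5)**3 = 253/(-1)**3 = 253/(-1) = -1*253 = -253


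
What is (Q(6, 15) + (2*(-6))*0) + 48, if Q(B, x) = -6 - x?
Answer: 27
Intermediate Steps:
(Q(6, 15) + (2*(-6))*0) + 48 = ((-6 - 1*15) + (2*(-6))*0) + 48 = ((-6 - 15) - 12*0) + 48 = (-21 + 0) + 48 = -21 + 48 = 27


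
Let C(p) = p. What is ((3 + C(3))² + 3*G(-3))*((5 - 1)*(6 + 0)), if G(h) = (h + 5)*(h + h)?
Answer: 0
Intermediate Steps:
G(h) = 2*h*(5 + h) (G(h) = (5 + h)*(2*h) = 2*h*(5 + h))
((3 + C(3))² + 3*G(-3))*((5 - 1)*(6 + 0)) = ((3 + 3)² + 3*(2*(-3)*(5 - 3)))*((5 - 1)*(6 + 0)) = (6² + 3*(2*(-3)*2))*(4*6) = (36 + 3*(-12))*24 = (36 - 36)*24 = 0*24 = 0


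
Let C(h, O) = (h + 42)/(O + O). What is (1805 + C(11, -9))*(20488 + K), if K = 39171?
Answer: 1935158983/18 ≈ 1.0751e+8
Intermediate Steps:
C(h, O) = (42 + h)/(2*O) (C(h, O) = (42 + h)/((2*O)) = (42 + h)*(1/(2*O)) = (42 + h)/(2*O))
(1805 + C(11, -9))*(20488 + K) = (1805 + (½)*(42 + 11)/(-9))*(20488 + 39171) = (1805 + (½)*(-⅑)*53)*59659 = (1805 - 53/18)*59659 = (32437/18)*59659 = 1935158983/18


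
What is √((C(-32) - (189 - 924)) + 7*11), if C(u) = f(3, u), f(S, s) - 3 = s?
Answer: 3*√87 ≈ 27.982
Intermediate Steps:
f(S, s) = 3 + s
C(u) = 3 + u
√((C(-32) - (189 - 924)) + 7*11) = √(((3 - 32) - (189 - 924)) + 7*11) = √((-29 - 1*(-735)) + 77) = √((-29 + 735) + 77) = √(706 + 77) = √783 = 3*√87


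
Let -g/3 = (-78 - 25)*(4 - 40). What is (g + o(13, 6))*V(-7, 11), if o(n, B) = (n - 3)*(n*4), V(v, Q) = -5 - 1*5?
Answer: 106040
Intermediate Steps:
V(v, Q) = -10 (V(v, Q) = -5 - 5 = -10)
g = -11124 (g = -3*(-78 - 25)*(4 - 40) = -(-309)*(-36) = -3*3708 = -11124)
o(n, B) = 4*n*(-3 + n) (o(n, B) = (-3 + n)*(4*n) = 4*n*(-3 + n))
(g + o(13, 6))*V(-7, 11) = (-11124 + 4*13*(-3 + 13))*(-10) = (-11124 + 4*13*10)*(-10) = (-11124 + 520)*(-10) = -10604*(-10) = 106040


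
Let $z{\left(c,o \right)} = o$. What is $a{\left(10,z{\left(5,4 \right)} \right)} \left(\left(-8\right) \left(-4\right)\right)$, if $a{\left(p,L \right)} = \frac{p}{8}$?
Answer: $40$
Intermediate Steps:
$a{\left(p,L \right)} = \frac{p}{8}$ ($a{\left(p,L \right)} = p \frac{1}{8} = \frac{p}{8}$)
$a{\left(10,z{\left(5,4 \right)} \right)} \left(\left(-8\right) \left(-4\right)\right) = \frac{1}{8} \cdot 10 \left(\left(-8\right) \left(-4\right)\right) = \frac{5}{4} \cdot 32 = 40$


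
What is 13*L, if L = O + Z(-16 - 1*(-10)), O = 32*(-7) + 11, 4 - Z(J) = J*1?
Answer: -2639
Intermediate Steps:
Z(J) = 4 - J
O = -213 (O = -224 + 11 = -213)
L = -203 (L = -213 + (4 - (-16 - 1*(-10))) = -213 + (4 - (-16 + 10)) = -213 + (4 - 1*(-6)) = -213 + (4 + 6) = -213 + 10 = -203)
13*L = 13*(-203) = -2639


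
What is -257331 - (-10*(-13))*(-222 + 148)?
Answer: -247711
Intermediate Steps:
-257331 - (-10*(-13))*(-222 + 148) = -257331 - 130*(-74) = -257331 - 1*(-9620) = -257331 + 9620 = -247711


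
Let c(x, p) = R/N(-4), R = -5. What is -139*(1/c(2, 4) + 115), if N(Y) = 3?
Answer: -79508/5 ≈ -15902.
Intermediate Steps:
c(x, p) = -5/3
-139*(1/c(2, 4) + 115) = -139*(1/(-5/3) + 115) = -139*(-3/5 + 115) = -139*572/5 = -79508/5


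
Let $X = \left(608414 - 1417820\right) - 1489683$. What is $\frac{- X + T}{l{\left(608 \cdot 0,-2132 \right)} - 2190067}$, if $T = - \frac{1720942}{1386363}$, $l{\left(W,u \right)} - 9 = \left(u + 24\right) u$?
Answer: $\frac{3187370202365}{3194454851874} \approx 0.99778$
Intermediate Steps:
$l{\left(W,u \right)} = 9 + u \left(24 + u\right)$ ($l{\left(W,u \right)} = 9 + \left(u + 24\right) u = 9 + \left(24 + u\right) u = 9 + u \left(24 + u\right)$)
$X = -2299089$ ($X = -809406 - 1489683 = -2299089$)
$T = - \frac{1720942}{1386363}$ ($T = \left(-1720942\right) \frac{1}{1386363} = - \frac{1720942}{1386363} \approx -1.2413$)
$\frac{- X + T}{l{\left(608 \cdot 0,-2132 \right)} - 2190067} = \frac{\left(-1\right) \left(-2299089\right) - \frac{1720942}{1386363}}{\left(9 + \left(-2132\right)^{2} + 24 \left(-2132\right)\right) - 2190067} = \frac{2299089 - \frac{1720942}{1386363}}{\left(9 + 4545424 - 51168\right) - 2190067} = \frac{3187370202365}{1386363 \left(4494265 - 2190067\right)} = \frac{3187370202365}{1386363 \cdot 2304198} = \frac{3187370202365}{1386363} \cdot \frac{1}{2304198} = \frac{3187370202365}{3194454851874}$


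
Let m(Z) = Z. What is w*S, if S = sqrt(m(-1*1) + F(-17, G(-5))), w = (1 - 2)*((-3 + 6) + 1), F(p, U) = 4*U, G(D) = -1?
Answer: -4*I*sqrt(5) ≈ -8.9443*I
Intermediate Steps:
w = -4 (w = -(3 + 1) = -1*4 = -4)
S = I*sqrt(5) (S = sqrt(-1*1 + 4*(-1)) = sqrt(-1 - 4) = sqrt(-5) = I*sqrt(5) ≈ 2.2361*I)
w*S = -4*I*sqrt(5)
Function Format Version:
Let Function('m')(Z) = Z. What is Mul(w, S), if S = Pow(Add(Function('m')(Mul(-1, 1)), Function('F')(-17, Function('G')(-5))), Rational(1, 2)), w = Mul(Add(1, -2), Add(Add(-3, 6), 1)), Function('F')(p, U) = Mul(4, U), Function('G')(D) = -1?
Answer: Mul(-4, I, Pow(5, Rational(1, 2))) ≈ Mul(-8.9443, I)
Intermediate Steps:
w = -4 (w = Mul(-1, Add(3, 1)) = Mul(-1, 4) = -4)
S = Mul(I, Pow(5, Rational(1, 2))) (S = Pow(Add(Mul(-1, 1), Mul(4, -1)), Rational(1, 2)) = Pow(Add(-1, -4), Rational(1, 2)) = Pow(-5, Rational(1, 2)) = Mul(I, Pow(5, Rational(1, 2))) ≈ Mul(2.2361, I))
Mul(w, S) = Mul(-4, Mul(I, Pow(5, Rational(1, 2)))) = Mul(-4, I, Pow(5, Rational(1, 2)))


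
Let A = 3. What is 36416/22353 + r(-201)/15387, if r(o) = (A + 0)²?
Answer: 186844723/114648537 ≈ 1.6297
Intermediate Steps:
r(o) = 9 (r(o) = (3 + 0)² = 3² = 9)
36416/22353 + r(-201)/15387 = 36416/22353 + 9/15387 = 36416*(1/22353) + 9*(1/15387) = 36416/22353 + 3/5129 = 186844723/114648537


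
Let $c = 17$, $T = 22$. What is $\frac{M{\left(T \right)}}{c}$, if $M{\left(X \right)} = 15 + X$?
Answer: $\frac{37}{17} \approx 2.1765$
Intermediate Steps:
$\frac{M{\left(T \right)}}{c} = \frac{15 + 22}{17} = 37 \cdot \frac{1}{17} = \frac{37}{17}$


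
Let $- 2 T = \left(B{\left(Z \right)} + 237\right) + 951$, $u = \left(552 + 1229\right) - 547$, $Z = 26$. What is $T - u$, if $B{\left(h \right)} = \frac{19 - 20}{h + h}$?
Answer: $- \frac{190111}{104} \approx -1828.0$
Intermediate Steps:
$B{\left(h \right)} = - \frac{1}{2 h}$
$u = 1234$ ($u = 1781 - 547 = 1234$)
$T = - \frac{61775}{104}$ ($T = - \frac{\left(- \frac{1}{2 \cdot 26} + 237\right) + 951}{2} = - \frac{\left(\left(- \frac{1}{2}\right) \frac{1}{26} + 237\right) + 951}{2} = - \frac{\left(- \frac{1}{52} + 237\right) + 951}{2} = - \frac{\frac{12323}{52} + 951}{2} = \left(- \frac{1}{2}\right) \frac{61775}{52} = - \frac{61775}{104} \approx -593.99$)
$T - u = - \frac{61775}{104} - 1234 = - \frac{190111}{104}$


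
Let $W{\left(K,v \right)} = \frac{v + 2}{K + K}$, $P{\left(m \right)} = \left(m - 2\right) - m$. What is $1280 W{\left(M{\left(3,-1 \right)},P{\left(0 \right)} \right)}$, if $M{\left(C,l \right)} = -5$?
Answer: $0$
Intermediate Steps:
$P{\left(m \right)} = -2$ ($P{\left(m \right)} = \left(-2 + m\right) - m = -2$)
$W{\left(K,v \right)} = \frac{2 + v}{2 K}$
$1280 W{\left(M{\left(3,-1 \right)},P{\left(0 \right)} \right)} = 1280 \frac{2 - 2}{2 \left(-5\right)} = 1280 \cdot \frac{1}{2} \left(- \frac{1}{5}\right) 0 = 1280 \cdot 0 = 0$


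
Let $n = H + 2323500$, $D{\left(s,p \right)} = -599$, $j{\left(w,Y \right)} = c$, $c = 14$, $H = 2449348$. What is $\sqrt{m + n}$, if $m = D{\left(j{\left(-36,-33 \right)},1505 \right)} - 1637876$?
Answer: $\sqrt{3134373} \approx 1770.4$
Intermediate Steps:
$j{\left(w,Y \right)} = 14$
$m = -1638475$ ($m = -599 - 1637876 = -1638475$)
$n = 4772848$ ($n = 2449348 + 2323500 = 4772848$)
$\sqrt{m + n} = \sqrt{-1638475 + 4772848} = \sqrt{3134373}$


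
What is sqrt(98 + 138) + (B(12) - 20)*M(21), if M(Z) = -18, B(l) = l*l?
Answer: -2232 + 2*sqrt(59) ≈ -2216.6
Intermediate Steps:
B(l) = l**2
sqrt(98 + 138) + (B(12) - 20)*M(21) = sqrt(98 + 138) + (12**2 - 20)*(-18) = sqrt(236) + (144 - 20)*(-18) = 2*sqrt(59) + 124*(-18) = 2*sqrt(59) - 2232 = -2232 + 2*sqrt(59)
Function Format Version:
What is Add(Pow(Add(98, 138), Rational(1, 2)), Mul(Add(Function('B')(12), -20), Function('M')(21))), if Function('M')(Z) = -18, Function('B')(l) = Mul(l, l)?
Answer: Add(-2232, Mul(2, Pow(59, Rational(1, 2)))) ≈ -2216.6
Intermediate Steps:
Function('B')(l) = Pow(l, 2)
Add(Pow(Add(98, 138), Rational(1, 2)), Mul(Add(Function('B')(12), -20), Function('M')(21))) = Add(Pow(Add(98, 138), Rational(1, 2)), Mul(Add(Pow(12, 2), -20), -18)) = Add(Pow(236, Rational(1, 2)), Mul(Add(144, -20), -18)) = Add(Mul(2, Pow(59, Rational(1, 2))), Mul(124, -18)) = Add(Mul(2, Pow(59, Rational(1, 2))), -2232) = Add(-2232, Mul(2, Pow(59, Rational(1, 2))))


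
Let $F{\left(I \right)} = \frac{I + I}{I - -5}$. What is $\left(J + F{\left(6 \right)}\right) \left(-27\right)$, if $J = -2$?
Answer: $\frac{270}{11} \approx 24.545$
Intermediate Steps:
$F{\left(I \right)} = \frac{2 I}{5 + I}$ ($F{\left(I \right)} = \frac{2 I}{I + 5} = \frac{2 I}{5 + I}$)
$\left(J + F{\left(6 \right)}\right) \left(-27\right) = \left(-2 + 2 \cdot 6 \frac{1}{5 + 6}\right) \left(-27\right) = \left(-2 + 2 \cdot 6 \cdot \frac{1}{11}\right) \left(-27\right) = \left(-2 + \frac{12}{11}\right) \left(-27\right) = \left(- \frac{10}{11}\right) \left(-27\right) = \frac{270}{11}$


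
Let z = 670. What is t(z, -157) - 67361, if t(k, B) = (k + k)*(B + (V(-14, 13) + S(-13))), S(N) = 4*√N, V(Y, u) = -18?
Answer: -301861 + 5360*I*√13 ≈ -3.0186e+5 + 19326.0*I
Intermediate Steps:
t(k, B) = 2*k*(-18 + B + 4*I*√13) (t(k, B) = (k + k)*(B + (-18 + 4*√(-13))) = (2*k)*(B + (-18 + 4*(I*√13))) = (2*k)*(B + (-18 + 4*I*√13)) = (2*k)*(-18 + B + 4*I*√13) = 2*k*(-18 + B + 4*I*√13))
t(z, -157) - 67361 = 2*670*(-18 - 157 + 4*I*√13) - 67361 = 2*670*(-175 + 4*I*√13) - 67361 = (-234500 + 5360*I*√13) - 67361 = -301861 + 5360*I*√13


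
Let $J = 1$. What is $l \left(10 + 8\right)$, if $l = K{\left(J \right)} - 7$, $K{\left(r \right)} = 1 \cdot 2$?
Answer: $-90$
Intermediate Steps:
$K{\left(r \right)} = 2$
$l = -5$ ($l = 2 - 7 = -5$)
$l \left(10 + 8\right) = - 5 \left(10 + 8\right) = \left(-5\right) 18 = -90$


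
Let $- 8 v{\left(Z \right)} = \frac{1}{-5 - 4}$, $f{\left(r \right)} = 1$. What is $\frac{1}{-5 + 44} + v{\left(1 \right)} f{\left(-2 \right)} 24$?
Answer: $\frac{14}{39} \approx 0.35897$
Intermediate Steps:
$v{\left(Z \right)} = \frac{1}{72}$ ($v{\left(Z \right)} = - \frac{1}{8 \left(-5 - 4\right)} = - \frac{1}{8 \left(-9\right)} = \left(- \frac{1}{8}\right) \left(- \frac{1}{9}\right) = \frac{1}{72}$)
$\frac{1}{-5 + 44} + v{\left(1 \right)} f{\left(-2 \right)} 24 = \frac{1}{-5 + 44} + \frac{1}{72} \cdot 1 \cdot 24 = \frac{1}{39} + \frac{1}{72} \cdot 24 = \frac{1}{39} + \frac{1}{3} = \frac{14}{39}$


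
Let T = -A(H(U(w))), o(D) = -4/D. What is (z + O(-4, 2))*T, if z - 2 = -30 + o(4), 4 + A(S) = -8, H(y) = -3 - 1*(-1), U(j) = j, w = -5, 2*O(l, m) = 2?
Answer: -336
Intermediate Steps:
O(l, m) = 1 (O(l, m) = (½)*2 = 1)
H(y) = -2 (H(y) = -3 + 1 = -2)
A(S) = -12 (A(S) = -4 - 8 = -12)
T = 12 (T = -1*(-12) = 12)
z = -29 (z = 2 + (-30 - 4/4) = 2 + (-30 - 4*¼) = 2 + (-30 - 1) = 2 - 31 = -29)
(z + O(-4, 2))*T = (-29 + 1)*12 = -28*12 = -336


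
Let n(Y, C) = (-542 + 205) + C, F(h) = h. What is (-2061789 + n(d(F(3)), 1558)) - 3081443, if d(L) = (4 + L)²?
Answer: -5142011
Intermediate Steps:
n(Y, C) = -337 + C
(-2061789 + n(d(F(3)), 1558)) - 3081443 = (-2061789 + (-337 + 1558)) - 3081443 = (-2061789 + 1221) - 3081443 = -2060568 - 3081443 = -5142011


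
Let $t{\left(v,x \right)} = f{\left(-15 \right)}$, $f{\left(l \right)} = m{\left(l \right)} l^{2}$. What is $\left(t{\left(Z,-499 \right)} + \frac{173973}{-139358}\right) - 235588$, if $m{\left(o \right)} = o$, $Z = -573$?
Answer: $- \frac{33301579727}{139358} \approx -2.3896 \cdot 10^{5}$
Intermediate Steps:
$f{\left(l \right)} = l^{3}$ ($f{\left(l \right)} = l l^{2} = l^{3}$)
$t{\left(v,x \right)} = -3375$ ($t{\left(v,x \right)} = \left(-15\right)^{3} = -3375$)
$\left(t{\left(Z,-499 \right)} + \frac{173973}{-139358}\right) - 235588 = \left(-3375 + \frac{173973}{-139358}\right) - 235588 = \left(-3375 + 173973 \left(- \frac{1}{139358}\right)\right) - 235588 = \left(-3375 - \frac{173973}{139358}\right) - 235588 = - \frac{470507223}{139358} - 235588 = - \frac{33301579727}{139358}$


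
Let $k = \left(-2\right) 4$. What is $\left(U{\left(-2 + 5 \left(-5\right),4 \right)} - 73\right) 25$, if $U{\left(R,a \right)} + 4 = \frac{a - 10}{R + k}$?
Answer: $- \frac{13445}{7} \approx -1920.7$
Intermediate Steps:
$k = -8$
$U{\left(R,a \right)} = -4 + \frac{-10 + a}{-8 + R}$ ($U{\left(R,a \right)} = -4 + \frac{a - 10}{R - 8} = -4 + \frac{-10 + a}{-8 + R}$)
$\left(U{\left(-2 + 5 \left(-5\right),4 \right)} - 73\right) 25 = \left(\frac{22 + 4 - 4 \left(-2 + 5 \left(-5\right)\right)}{-8 + \left(-2 + 5 \left(-5\right)\right)} - 73\right) 25 = \left(\frac{22 + 4 - 4 \left(-2 - 25\right)}{-8 - 27} - 73\right) 25 = \left(\frac{22 + 4 - -108}{-8 - 27} - 73\right) 25 = \left(\frac{22 + 4 + 108}{-35} - 73\right) 25 = \left(\left(- \frac{1}{35}\right) 134 - 73\right) 25 = \left(- \frac{134}{35} - 73\right) 25 = \left(- \frac{2689}{35}\right) 25 = - \frac{13445}{7}$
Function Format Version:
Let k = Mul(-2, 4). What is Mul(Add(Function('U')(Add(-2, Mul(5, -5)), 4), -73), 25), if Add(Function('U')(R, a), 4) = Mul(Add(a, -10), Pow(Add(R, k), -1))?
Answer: Rational(-13445, 7) ≈ -1920.7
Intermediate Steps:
k = -8
Function('U')(R, a) = Add(-4, Mul(Pow(Add(-8, R), -1), Add(-10, a))) (Function('U')(R, a) = Add(-4, Mul(Add(a, -10), Pow(Add(R, -8), -1))) = Add(-4, Mul(Add(-10, a), Pow(Add(-8, R), -1))) = Add(-4, Mul(Pow(Add(-8, R), -1), Add(-10, a))))
Mul(Add(Function('U')(Add(-2, Mul(5, -5)), 4), -73), 25) = Mul(Add(Mul(Pow(Add(-8, Add(-2, Mul(5, -5))), -1), Add(22, 4, Mul(-4, Add(-2, Mul(5, -5))))), -73), 25) = Mul(Add(Mul(Pow(Add(-8, Add(-2, -25)), -1), Add(22, 4, Mul(-4, Add(-2, -25)))), -73), 25) = Mul(Add(Mul(Pow(Add(-8, -27), -1), Add(22, 4, Mul(-4, -27))), -73), 25) = Mul(Add(Mul(Pow(-35, -1), Add(22, 4, 108)), -73), 25) = Mul(Add(Mul(Rational(-1, 35), 134), -73), 25) = Mul(Add(Rational(-134, 35), -73), 25) = Mul(Rational(-2689, 35), 25) = Rational(-13445, 7)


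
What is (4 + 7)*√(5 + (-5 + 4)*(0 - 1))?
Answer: 11*√6 ≈ 26.944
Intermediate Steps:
(4 + 7)*√(5 + (-5 + 4)*(0 - 1)) = 11*√(5 - 1*(-1)) = 11*√(5 + 1) = 11*√6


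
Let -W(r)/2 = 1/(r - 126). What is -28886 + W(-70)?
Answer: -2830827/98 ≈ -28886.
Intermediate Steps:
W(r) = -2/(-126 + r) (W(r) = -2/(r - 126) = -2/(-126 + r))
-28886 + W(-70) = -28886 - 2/(-126 - 70) = -28886 - 2/(-196) = -28886 - 2*(-1/196) = -28886 + 1/98 = -2830827/98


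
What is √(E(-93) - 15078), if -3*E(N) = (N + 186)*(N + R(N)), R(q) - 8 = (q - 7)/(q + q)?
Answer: I*√112137/3 ≈ 111.62*I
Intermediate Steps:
R(q) = 8 + (-7 + q)/(2*q) (R(q) = 8 + (q - 7)/(q + q) = 8 + (-7 + q)/((2*q)) = 8 + (-7 + q)*(1/(2*q)) = 8 + (-7 + q)/(2*q))
E(N) = -(186 + N)*(N + (-7 + 17*N)/(2*N))/3 (E(N) = -(N + 186)*(N + (-7 + 17*N)/(2*N))/3 = -(186 + N)*(N + (-7 + 17*N)/(2*N))/3)
√(E(-93) - 15078) = √((-3155/6 + 217/(-93) - 389/6*(-93) - ⅓*(-93)²) - 15078) = √((-3155/6 + 217*(-1/93) + 12059/2 - ⅓*8649) - 15078) = √((-3155/6 - 7/3 + 12059/2 - 2883) - 15078) = √(7855/3 - 15078) = √(-37379/3) = I*√112137/3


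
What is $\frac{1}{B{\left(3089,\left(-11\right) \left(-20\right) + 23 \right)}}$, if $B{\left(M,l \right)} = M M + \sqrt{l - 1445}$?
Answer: $\frac{9541921}{91048256371443} - \frac{i \sqrt{1202}}{91048256371443} \approx 1.048 \cdot 10^{-7} - 3.8079 \cdot 10^{-13} i$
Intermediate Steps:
$B{\left(M,l \right)} = M^{2} + \sqrt{-1445 + l}$
$\frac{1}{B{\left(3089,\left(-11\right) \left(-20\right) + 23 \right)}} = \frac{1}{3089^{2} + \sqrt{-1445 + \left(\left(-11\right) \left(-20\right) + 23\right)}} = \frac{1}{9541921 + \sqrt{-1445 + \left(220 + 23\right)}} = \frac{1}{9541921 + \sqrt{-1445 + 243}} = \frac{1}{9541921 + \sqrt{-1202}} = \frac{1}{9541921 + i \sqrt{1202}}$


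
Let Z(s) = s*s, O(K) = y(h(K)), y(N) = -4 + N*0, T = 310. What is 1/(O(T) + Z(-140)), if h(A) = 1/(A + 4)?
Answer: 1/19596 ≈ 5.1031e-5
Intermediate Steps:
h(A) = 1/(4 + A)
y(N) = -4 (y(N) = -4 + 0 = -4)
O(K) = -4
Z(s) = s²
1/(O(T) + Z(-140)) = 1/(-4 + (-140)²) = 1/(-4 + 19600) = 1/19596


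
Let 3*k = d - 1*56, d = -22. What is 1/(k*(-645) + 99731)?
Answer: 1/116501 ≈ 8.5836e-6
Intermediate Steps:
k = -26 (k = (-22 - 1*56)/3 = (-22 - 56)/3 = (1/3)*(-78) = -26)
1/(k*(-645) + 99731) = 1/(-26*(-645) + 99731) = 1/(16770 + 99731) = 1/116501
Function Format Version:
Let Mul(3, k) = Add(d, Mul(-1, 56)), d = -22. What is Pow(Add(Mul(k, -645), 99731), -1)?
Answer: Rational(1, 116501) ≈ 8.5836e-6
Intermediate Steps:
k = -26 (k = Mul(Rational(1, 3), Add(-22, Mul(-1, 56))) = Mul(Rational(1, 3), Add(-22, -56)) = Mul(Rational(1, 3), -78) = -26)
Pow(Add(Mul(k, -645), 99731), -1) = Pow(Add(Mul(-26, -645), 99731), -1) = Pow(Add(16770, 99731), -1) = Pow(116501, -1) = Rational(1, 116501)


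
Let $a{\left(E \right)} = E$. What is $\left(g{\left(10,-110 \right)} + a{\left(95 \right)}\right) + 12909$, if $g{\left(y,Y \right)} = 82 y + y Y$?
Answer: $12724$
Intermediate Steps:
$g{\left(y,Y \right)} = 82 y + Y y$
$\left(g{\left(10,-110 \right)} + a{\left(95 \right)}\right) + 12909 = \left(10 \left(82 - 110\right) + 95\right) + 12909 = \left(10 \left(-28\right) + 95\right) + 12909 = \left(-280 + 95\right) + 12909 = -185 + 12909 = 12724$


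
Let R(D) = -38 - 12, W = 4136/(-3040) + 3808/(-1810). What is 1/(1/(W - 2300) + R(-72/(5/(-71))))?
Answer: -158432281/7921682830 ≈ -0.020000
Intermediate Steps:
W = -238281/68780 (W = 4136*(-1/3040) + 3808*(-1/1810) = -517/380 - 1904/905 = -238281/68780 ≈ -3.4644)
R(D) = -50
1/(1/(W - 2300) + R(-72/(5/(-71)))) = 1/(1/(-238281/68780 - 2300) - 50) = 1/(1/(-158432281/68780) - 50) = 1/(-68780/158432281 - 50) = 1/(-7921682830/158432281) = -158432281/7921682830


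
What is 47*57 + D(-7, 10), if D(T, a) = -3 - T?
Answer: 2683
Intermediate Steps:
47*57 + D(-7, 10) = 47*57 + (-3 - 1*(-7)) = 2679 + (-3 + 7) = 2679 + 4 = 2683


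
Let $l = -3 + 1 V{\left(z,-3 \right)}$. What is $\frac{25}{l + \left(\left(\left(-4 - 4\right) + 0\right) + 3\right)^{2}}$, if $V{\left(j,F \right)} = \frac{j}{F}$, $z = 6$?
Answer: $\frac{5}{4} \approx 1.25$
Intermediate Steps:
$l = -5$ ($l = -3 + 1 \frac{6}{-3} = -3 + 1 \cdot 6 \left(- \frac{1}{3}\right) = -3 + 1 \left(-2\right) = -3 - 2 = -5$)
$\frac{25}{l + \left(\left(\left(-4 - 4\right) + 0\right) + 3\right)^{2}} = \frac{25}{-5 + \left(\left(\left(-4 - 4\right) + 0\right) + 3\right)^{2}} = \frac{25}{-5 + \left(\left(-8 + 0\right) + 3\right)^{2}} = \frac{25}{-5 + \left(-8 + 3\right)^{2}} = \frac{25}{-5 + \left(-5\right)^{2}} = \frac{25}{-5 + 25} = \frac{25}{20} = 25 \cdot \frac{1}{20} = \frac{5}{4}$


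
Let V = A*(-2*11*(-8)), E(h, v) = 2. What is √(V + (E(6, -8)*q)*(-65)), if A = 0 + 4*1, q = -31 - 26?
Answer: √8114 ≈ 90.078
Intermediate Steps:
q = -57
A = 4 (A = 0 + 4 = 4)
V = 704 (V = 4*(-2*11*(-8)) = 4*(-22*(-8)) = 4*176 = 704)
√(V + (E(6, -8)*q)*(-65)) = √(704 + (2*(-57))*(-65)) = √(704 - 114*(-65)) = √(704 + 7410) = √8114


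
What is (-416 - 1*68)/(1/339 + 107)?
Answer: -82038/18137 ≈ -4.5232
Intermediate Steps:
(-416 - 1*68)/(1/339 + 107) = (-416 - 68)/(1/339 + 107) = -484/36274/339 = -484*339/36274 = -82038/18137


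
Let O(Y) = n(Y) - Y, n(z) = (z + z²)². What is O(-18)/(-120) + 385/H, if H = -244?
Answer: -477037/610 ≈ -782.03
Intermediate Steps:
O(Y) = -Y + Y²*(1 + Y)² (O(Y) = Y²*(1 + Y)² - Y = -Y + Y²*(1 + Y)²)
O(-18)/(-120) + 385/H = -18*(-1 - 18*(1 - 18)²)/(-120) + 385/(-244) = -18*(-1 - 18*(-17)²)*(-1/120) + 385*(-1/244) = -18*(-1 - 18*289)*(-1/120) - 385/244 = -18*(-1 - 5202)*(-1/120) - 385/244 = -18*(-5203)*(-1/120) - 385/244 = 93654*(-1/120) - 385/244 = -15609/20 - 385/244 = -477037/610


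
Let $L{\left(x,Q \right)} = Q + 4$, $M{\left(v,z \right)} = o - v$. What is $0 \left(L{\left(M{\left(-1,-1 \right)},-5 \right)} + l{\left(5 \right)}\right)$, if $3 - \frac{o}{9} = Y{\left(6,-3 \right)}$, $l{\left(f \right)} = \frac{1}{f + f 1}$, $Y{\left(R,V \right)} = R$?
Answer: $0$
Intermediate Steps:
$l{\left(f \right)} = \frac{1}{2 f}$ ($l{\left(f \right)} = \frac{1}{f + f} = \frac{1}{2 f}$)
$o = -27$ ($o = 27 - 54 = -27$)
$M{\left(v,z \right)} = -27 - v$
$L{\left(x,Q \right)} = 4 + Q$
$0 \left(L{\left(M{\left(-1,-1 \right)},-5 \right)} + l{\left(5 \right)}\right) = 0 \left(\left(4 - 5\right) + \frac{1}{2 \cdot 5}\right) = 0 \left(-1 + \frac{1}{2} \cdot \frac{1}{5}\right) = 0 \left(-1 + \frac{1}{10}\right) = 0 \left(- \frac{9}{10}\right) = 0$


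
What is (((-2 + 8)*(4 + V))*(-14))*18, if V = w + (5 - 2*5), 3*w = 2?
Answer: 504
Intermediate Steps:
w = ⅔ (w = (⅓)*2 = ⅔ ≈ 0.66667)
V = -13/3 (V = ⅔ + (5 - 2*5) = ⅔ + (5 - 10) = ⅔ - 5 = -13/3 ≈ -4.3333)
(((-2 + 8)*(4 + V))*(-14))*18 = (((-2 + 8)*(4 - 13/3))*(-14))*18 = ((6*(-⅓))*(-14))*18 = -2*(-14)*18 = 28*18 = 504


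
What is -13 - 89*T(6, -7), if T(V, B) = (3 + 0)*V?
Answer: -1615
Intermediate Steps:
T(V, B) = 3*V
-13 - 89*T(6, -7) = -13 - 267*6 = -13 - 89*18 = -13 - 1602 = -1615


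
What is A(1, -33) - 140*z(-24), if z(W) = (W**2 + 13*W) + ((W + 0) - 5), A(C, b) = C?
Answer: -32899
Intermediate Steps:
z(W) = -5 + W**2 + 14*W (z(W) = (W**2 + 13*W) + (W - 5) = (W**2 + 13*W) + (-5 + W) = -5 + W**2 + 14*W)
A(1, -33) - 140*z(-24) = 1 - 140*(-5 + (-24)**2 + 14*(-24)) = 1 - 140*(-5 + 576 - 336) = 1 - 140*235 = 1 - 32900 = -32899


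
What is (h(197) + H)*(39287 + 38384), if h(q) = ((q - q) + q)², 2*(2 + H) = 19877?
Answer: 7572223461/2 ≈ 3.7861e+9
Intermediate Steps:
H = 19873/2 (H = -2 + (½)*19877 = -2 + 19877/2 = 19873/2 ≈ 9936.5)
h(q) = q² (h(q) = (0 + q)² = q²)
(h(197) + H)*(39287 + 38384) = (197² + 19873/2)*(39287 + 38384) = (38809 + 19873/2)*77671 = (97491/2)*77671 = 7572223461/2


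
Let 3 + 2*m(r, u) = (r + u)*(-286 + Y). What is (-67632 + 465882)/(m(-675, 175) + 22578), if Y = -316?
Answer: 13500/5867 ≈ 2.3010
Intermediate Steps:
m(r, u) = -3/2 - 301*r - 301*u (m(r, u) = -3/2 + ((r + u)*(-286 - 316))/2 = -3/2 + ((r + u)*(-602))/2 = -3/2 + (-602*r - 602*u)/2 = -3/2 + (-301*r - 301*u) = -3/2 - 301*r - 301*u)
(-67632 + 465882)/(m(-675, 175) + 22578) = (-67632 + 465882)/((-3/2 - 301*(-675) - 301*175) + 22578) = 398250/((-3/2 + 203175 - 52675) + 22578) = 398250/(300997/2 + 22578) = 398250/(346153/2) = 398250*(2/346153) = 13500/5867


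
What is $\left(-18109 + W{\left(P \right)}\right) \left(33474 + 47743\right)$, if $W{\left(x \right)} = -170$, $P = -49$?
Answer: $-1484565543$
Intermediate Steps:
$\left(-18109 + W{\left(P \right)}\right) \left(33474 + 47743\right) = \left(-18109 - 170\right) \left(33474 + 47743\right) = \left(-18279\right) 81217 = -1484565543$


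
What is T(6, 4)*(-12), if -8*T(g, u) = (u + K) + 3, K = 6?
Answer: 39/2 ≈ 19.500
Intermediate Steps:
T(g, u) = -9/8 - u/8 (T(g, u) = -((u + 6) + 3)/8 = -((6 + u) + 3)/8 = -(9 + u)/8 = -9/8 - u/8)
T(6, 4)*(-12) = (-9/8 - ⅛*4)*(-12) = (-9/8 - ½)*(-12) = -13/8*(-12) = 39/2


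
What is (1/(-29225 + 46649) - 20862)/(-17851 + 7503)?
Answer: 27961499/13869504 ≈ 2.0160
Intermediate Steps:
(1/(-29225 + 46649) - 20862)/(-17851 + 7503) = (1/17424 - 20862)/(-10348) = (1/17424 - 20862)*(-1/10348) = -363499487/17424*(-1/10348) = 27961499/13869504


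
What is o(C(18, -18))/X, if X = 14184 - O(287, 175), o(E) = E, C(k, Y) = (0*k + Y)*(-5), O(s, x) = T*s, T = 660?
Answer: -15/29206 ≈ -0.00051359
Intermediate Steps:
O(s, x) = 660*s
C(k, Y) = -5*Y (C(k, Y) = (0 + Y)*(-5) = Y*(-5) = -5*Y)
X = -175236 (X = 14184 - 660*287 = 14184 - 1*189420 = 14184 - 189420 = -175236)
o(C(18, -18))/X = -5*(-18)/(-175236) = 90*(-1/175236) = -15/29206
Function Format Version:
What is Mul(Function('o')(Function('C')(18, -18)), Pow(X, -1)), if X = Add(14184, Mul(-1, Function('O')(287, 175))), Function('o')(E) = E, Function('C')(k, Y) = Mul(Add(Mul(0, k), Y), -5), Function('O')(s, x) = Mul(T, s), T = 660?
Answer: Rational(-15, 29206) ≈ -0.00051359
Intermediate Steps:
Function('O')(s, x) = Mul(660, s)
Function('C')(k, Y) = Mul(-5, Y) (Function('C')(k, Y) = Mul(Add(0, Y), -5) = Mul(Y, -5) = Mul(-5, Y))
X = -175236 (X = Add(14184, Mul(-1, Mul(660, 287))) = Add(14184, Mul(-1, 189420)) = Add(14184, -189420) = -175236)
Mul(Function('o')(Function('C')(18, -18)), Pow(X, -1)) = Mul(Mul(-5, -18), Pow(-175236, -1)) = Mul(90, Rational(-1, 175236)) = Rational(-15, 29206)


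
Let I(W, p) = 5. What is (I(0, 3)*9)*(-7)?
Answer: -315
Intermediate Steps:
(I(0, 3)*9)*(-7) = (5*9)*(-7) = 45*(-7) = -315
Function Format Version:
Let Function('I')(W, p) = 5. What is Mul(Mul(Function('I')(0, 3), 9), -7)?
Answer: -315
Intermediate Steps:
Mul(Mul(Function('I')(0, 3), 9), -7) = Mul(Mul(5, 9), -7) = Mul(45, -7) = -315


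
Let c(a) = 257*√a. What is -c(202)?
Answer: -257*√202 ≈ -3652.7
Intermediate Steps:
-c(202) = -257*√202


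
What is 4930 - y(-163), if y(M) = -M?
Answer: 4767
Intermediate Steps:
4930 - y(-163) = 4930 - (-1)*(-163) = 4930 - 1*163 = 4930 - 163 = 4767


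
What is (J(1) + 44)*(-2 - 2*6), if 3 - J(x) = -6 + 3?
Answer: -700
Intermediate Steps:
J(x) = 6 (J(x) = 3 - (-6 + 3) = 3 - 1*(-3) = 3 + 3 = 6)
(J(1) + 44)*(-2 - 2*6) = (6 + 44)*(-2 - 2*6) = 50*(-2 - 12) = 50*(-14) = -700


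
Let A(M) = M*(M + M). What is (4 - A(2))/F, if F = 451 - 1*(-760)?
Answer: -4/1211 ≈ -0.0033031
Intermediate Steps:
A(M) = 2*M² (A(M) = M*(2*M) = 2*M²)
F = 1211 (F = 451 + 760 = 1211)
(4 - A(2))/F = (4 - 2*2²)/1211 = (4 - 2*4)*(1/1211) = (4 - 1*8)*(1/1211) = (4 - 8)*(1/1211) = -4*1/1211 = -4/1211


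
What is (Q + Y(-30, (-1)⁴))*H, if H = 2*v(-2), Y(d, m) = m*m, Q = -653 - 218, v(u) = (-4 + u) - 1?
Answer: 12180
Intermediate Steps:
v(u) = -5 + u
Q = -871
Y(d, m) = m²
H = -14 (H = 2*(-5 - 2) = 2*(-7) = -14)
(Q + Y(-30, (-1)⁴))*H = (-871 + ((-1)⁴)²)*(-14) = (-871 + 1²)*(-14) = (-871 + 1)*(-14) = -870*(-14) = 12180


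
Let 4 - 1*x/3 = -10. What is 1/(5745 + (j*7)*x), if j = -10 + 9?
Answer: 1/5451 ≈ 0.00018345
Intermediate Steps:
x = 42 (x = 12 - 3*(-10) = 12 + 30 = 42)
j = -1
1/(5745 + (j*7)*x) = 1/(5745 - 1*7*42) = 1/(5745 - 7*42) = 1/(5745 - 294) = 1/5451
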